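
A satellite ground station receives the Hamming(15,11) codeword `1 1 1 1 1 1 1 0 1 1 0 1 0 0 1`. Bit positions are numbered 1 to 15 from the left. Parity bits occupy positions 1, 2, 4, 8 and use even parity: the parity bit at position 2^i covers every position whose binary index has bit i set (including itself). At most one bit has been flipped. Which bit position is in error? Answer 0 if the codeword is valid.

0

s1: b1⊕b3⊕b5⊕b7⊕b9⊕b11⊕b13⊕b15 = 1⊕1⊕1⊕1⊕1⊕0⊕0⊕1 = 0
s2: b2⊕b3⊕b6⊕b7⊕b10⊕b11⊕b14⊕b15 = 1⊕1⊕1⊕1⊕1⊕0⊕0⊕1 = 0
s4: b4⊕b5⊕b6⊕b7⊕b12⊕b13⊕b14⊕b15 = 1⊕1⊕1⊕1⊕1⊕0⊕0⊕1 = 0
s8: b8⊕b9⊕b10⊕b11⊕b12⊕b13⊕b14⊕b15 = 0⊕1⊕1⊕0⊕1⊕0⊕0⊕1 = 0
Syndrome (s8...s1) = 0000 → position 0 (no error).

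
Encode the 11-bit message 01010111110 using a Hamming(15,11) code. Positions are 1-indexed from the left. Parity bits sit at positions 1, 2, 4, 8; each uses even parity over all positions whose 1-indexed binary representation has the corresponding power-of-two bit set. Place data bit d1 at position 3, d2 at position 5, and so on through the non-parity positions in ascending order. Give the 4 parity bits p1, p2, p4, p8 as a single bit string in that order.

0011

Place data bits at non-power-of-two positions: b3=0, b5=1, b6=0, b7=1, b9=0, b10=1, b11=1, b12=1, b13=1, b14=1, b15=0.
p1 = XOR of data positions {3,5,7,9,11,13,15} = 0⊕1⊕1⊕0⊕1⊕1⊕0 = 0
p2 = XOR of data positions {3,6,7,10,11,14,15} = 0⊕0⊕1⊕1⊕1⊕1⊕0 = 0
p4 = XOR of data positions {5,6,7,12,13,14,15} = 1⊕0⊕1⊕1⊕1⊕1⊕0 = 1
p8 = XOR of data positions {9,10,11,12,13,14,15} = 0⊕1⊕1⊕1⊕1⊕1⊕0 = 1
Parity bits p1,p2,p4,p8 = 0011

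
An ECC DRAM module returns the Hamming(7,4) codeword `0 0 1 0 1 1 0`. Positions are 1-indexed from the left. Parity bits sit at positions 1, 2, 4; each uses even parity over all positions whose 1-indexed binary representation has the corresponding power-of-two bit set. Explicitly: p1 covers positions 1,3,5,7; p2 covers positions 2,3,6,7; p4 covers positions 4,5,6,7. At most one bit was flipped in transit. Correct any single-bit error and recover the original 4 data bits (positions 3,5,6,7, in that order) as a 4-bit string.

s1: b1⊕b3⊕b5⊕b7 = 0⊕1⊕1⊕0 = 0
s2: b2⊕b3⊕b6⊕b7 = 0⊕1⊕1⊕0 = 0
s4: b4⊕b5⊕b6⊕b7 = 0⊕1⊕1⊕0 = 0
Syndrome (s4...s1) = 000 → position 0 (no error).
No correction needed.
Data bits at positions 3,5,6,7: 1110

1110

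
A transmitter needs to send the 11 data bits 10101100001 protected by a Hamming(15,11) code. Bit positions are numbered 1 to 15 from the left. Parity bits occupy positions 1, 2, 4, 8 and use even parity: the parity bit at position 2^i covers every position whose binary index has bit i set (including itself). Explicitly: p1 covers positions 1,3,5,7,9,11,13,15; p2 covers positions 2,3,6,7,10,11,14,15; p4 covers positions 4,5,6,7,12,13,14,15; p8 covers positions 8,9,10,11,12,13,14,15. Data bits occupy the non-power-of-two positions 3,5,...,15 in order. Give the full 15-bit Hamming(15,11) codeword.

Place data bits at non-power-of-two positions: b3=1, b5=0, b6=1, b7=0, b9=1, b10=1, b11=0, b12=0, b13=0, b14=0, b15=1.
p1 = XOR of data positions {3,5,7,9,11,13,15} = 1⊕0⊕0⊕1⊕0⊕0⊕1 = 1
p2 = XOR of data positions {3,6,7,10,11,14,15} = 1⊕1⊕0⊕1⊕0⊕0⊕1 = 0
p4 = XOR of data positions {5,6,7,12,13,14,15} = 0⊕1⊕0⊕0⊕0⊕0⊕1 = 0
p8 = XOR of data positions {9,10,11,12,13,14,15} = 1⊕1⊕0⊕0⊕0⊕0⊕1 = 1
Codeword b1..b15 = 101001011100001

101001011100001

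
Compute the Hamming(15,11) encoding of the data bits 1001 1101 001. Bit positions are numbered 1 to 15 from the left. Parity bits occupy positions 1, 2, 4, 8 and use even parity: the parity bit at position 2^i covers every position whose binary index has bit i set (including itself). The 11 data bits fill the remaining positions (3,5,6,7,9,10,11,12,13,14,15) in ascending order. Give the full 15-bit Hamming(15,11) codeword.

Place data bits at non-power-of-two positions: b3=1, b5=0, b6=0, b7=1, b9=1, b10=1, b11=0, b12=1, b13=0, b14=0, b15=1.
p1 = XOR of data positions {3,5,7,9,11,13,15} = 1⊕0⊕1⊕1⊕0⊕0⊕1 = 0
p2 = XOR of data positions {3,6,7,10,11,14,15} = 1⊕0⊕1⊕1⊕0⊕0⊕1 = 0
p4 = XOR of data positions {5,6,7,12,13,14,15} = 0⊕0⊕1⊕1⊕0⊕0⊕1 = 1
p8 = XOR of data positions {9,10,11,12,13,14,15} = 1⊕1⊕0⊕1⊕0⊕0⊕1 = 0
Codeword b1..b15 = 001100101101001

001100101101001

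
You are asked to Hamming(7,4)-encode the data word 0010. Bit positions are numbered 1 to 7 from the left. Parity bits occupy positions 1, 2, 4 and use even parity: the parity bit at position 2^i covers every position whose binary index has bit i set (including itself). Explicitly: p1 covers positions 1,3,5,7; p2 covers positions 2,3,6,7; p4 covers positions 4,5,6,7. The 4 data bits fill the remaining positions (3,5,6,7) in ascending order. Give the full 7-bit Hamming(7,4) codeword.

Place data bits at non-power-of-two positions: b3=0, b5=0, b6=1, b7=0.
p1 = XOR of data positions {3,5,7} = 0⊕0⊕0 = 0
p2 = XOR of data positions {3,6,7} = 0⊕1⊕0 = 1
p4 = XOR of data positions {5,6,7} = 0⊕1⊕0 = 1
Codeword b1..b7 = 0101010

0101010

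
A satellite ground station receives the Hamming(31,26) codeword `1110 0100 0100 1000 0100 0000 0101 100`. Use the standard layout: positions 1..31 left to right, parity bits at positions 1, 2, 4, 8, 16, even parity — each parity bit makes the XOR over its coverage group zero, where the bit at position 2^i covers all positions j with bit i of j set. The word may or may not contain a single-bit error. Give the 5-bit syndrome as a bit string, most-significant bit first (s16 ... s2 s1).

01000

s1: b1⊕b3⊕b5⊕b7⊕b9⊕b11⊕b13⊕b15⊕b17⊕b19⊕b21⊕b23⊕b25⊕b27⊕b29⊕b31 = 1⊕1⊕0⊕0⊕0⊕0⊕1⊕0⊕0⊕0⊕0⊕0⊕0⊕0⊕1⊕0 = 0
s2: b2⊕b3⊕b6⊕b7⊕b10⊕b11⊕b14⊕b15⊕b18⊕b19⊕b22⊕b23⊕b26⊕b27⊕b30⊕b31 = 1⊕1⊕1⊕0⊕1⊕0⊕0⊕0⊕1⊕0⊕0⊕0⊕1⊕0⊕0⊕0 = 0
s4: b4⊕b5⊕b6⊕b7⊕b12⊕b13⊕b14⊕b15⊕b20⊕b21⊕b22⊕b23⊕b28⊕b29⊕b30⊕b31 = 0⊕0⊕1⊕0⊕0⊕1⊕0⊕0⊕0⊕0⊕0⊕0⊕1⊕1⊕0⊕0 = 0
s8: b8⊕b9⊕b10⊕b11⊕b12⊕b13⊕b14⊕b15⊕b24⊕b25⊕b26⊕b27⊕b28⊕b29⊕b30⊕b31 = 0⊕0⊕1⊕0⊕0⊕1⊕0⊕0⊕0⊕0⊕1⊕0⊕1⊕1⊕0⊕0 = 1
s16: b16⊕b17⊕b18⊕b19⊕b20⊕b21⊕b22⊕b23⊕b24⊕b25⊕b26⊕b27⊕b28⊕b29⊕b30⊕b31 = 0⊕0⊕1⊕0⊕0⊕0⊕0⊕0⊕0⊕0⊕1⊕0⊕1⊕1⊕0⊕0 = 0
Syndrome (s16...s1) = 01000 → position 8.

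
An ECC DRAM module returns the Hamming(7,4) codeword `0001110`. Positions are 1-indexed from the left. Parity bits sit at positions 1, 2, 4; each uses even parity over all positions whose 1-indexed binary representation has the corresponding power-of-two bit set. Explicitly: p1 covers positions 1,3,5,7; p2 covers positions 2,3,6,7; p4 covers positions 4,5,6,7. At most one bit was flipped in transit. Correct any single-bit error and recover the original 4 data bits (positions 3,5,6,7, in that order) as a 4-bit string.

0111

s1: b1⊕b3⊕b5⊕b7 = 0⊕0⊕1⊕0 = 1
s2: b2⊕b3⊕b6⊕b7 = 0⊕0⊕1⊕0 = 1
s4: b4⊕b5⊕b6⊕b7 = 1⊕1⊕1⊕0 = 1
Syndrome (s4...s1) = 111 → position 7.
Flip bit 7: corrected codeword = 0001111
Data bits at positions 3,5,6,7: 0111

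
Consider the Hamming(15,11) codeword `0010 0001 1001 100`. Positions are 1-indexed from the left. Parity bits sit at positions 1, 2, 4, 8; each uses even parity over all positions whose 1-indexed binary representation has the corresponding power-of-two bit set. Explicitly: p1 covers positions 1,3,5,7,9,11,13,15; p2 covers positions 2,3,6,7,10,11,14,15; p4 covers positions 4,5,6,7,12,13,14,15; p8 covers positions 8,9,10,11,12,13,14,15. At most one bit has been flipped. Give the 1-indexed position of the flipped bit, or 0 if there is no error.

3

s1: b1⊕b3⊕b5⊕b7⊕b9⊕b11⊕b13⊕b15 = 0⊕1⊕0⊕0⊕1⊕0⊕1⊕0 = 1
s2: b2⊕b3⊕b6⊕b7⊕b10⊕b11⊕b14⊕b15 = 0⊕1⊕0⊕0⊕0⊕0⊕0⊕0 = 1
s4: b4⊕b5⊕b6⊕b7⊕b12⊕b13⊕b14⊕b15 = 0⊕0⊕0⊕0⊕1⊕1⊕0⊕0 = 0
s8: b8⊕b9⊕b10⊕b11⊕b12⊕b13⊕b14⊕b15 = 1⊕1⊕0⊕0⊕1⊕1⊕0⊕0 = 0
Syndrome (s8...s1) = 0011 → position 3.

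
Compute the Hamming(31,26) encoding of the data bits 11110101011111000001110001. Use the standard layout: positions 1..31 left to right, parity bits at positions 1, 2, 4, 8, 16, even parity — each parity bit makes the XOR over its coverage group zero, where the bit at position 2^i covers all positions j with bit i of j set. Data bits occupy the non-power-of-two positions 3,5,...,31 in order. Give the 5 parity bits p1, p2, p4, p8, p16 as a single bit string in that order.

Place data bits at non-power-of-two positions: b3=1, b5=1, b6=1, b7=1, b9=0, b10=1, b11=0, b12=1, b13=0, b14=1, b15=1, b17=1, b18=1, b19=1, b20=0, b21=0, b22=0, b23=0, b24=0, b25=1, b26=1, b27=1, b28=0, b29=0, b30=0, b31=1.
p1 = XOR of data positions {3,5,7,9,11,13,15,17,19,21,23,25,27,29,31} = 1⊕1⊕1⊕0⊕0⊕0⊕1⊕1⊕1⊕0⊕0⊕1⊕1⊕0⊕1 = 1
p2 = XOR of data positions {3,6,7,10,11,14,15,18,19,22,23,26,27,30,31} = 1⊕1⊕1⊕1⊕0⊕1⊕1⊕1⊕1⊕0⊕0⊕1⊕1⊕0⊕1 = 1
p4 = XOR of data positions {5,6,7,12,13,14,15,20,21,22,23,28,29,30,31} = 1⊕1⊕1⊕1⊕0⊕1⊕1⊕0⊕0⊕0⊕0⊕0⊕0⊕0⊕1 = 1
p8 = XOR of data positions {9,10,11,12,13,14,15,24,25,26,27,28,29,30,31} = 0⊕1⊕0⊕1⊕0⊕1⊕1⊕0⊕1⊕1⊕1⊕0⊕0⊕0⊕1 = 0
p16 = XOR of data positions {17,18,19,20,21,22,23,24,25,26,27,28,29,30,31} = 1⊕1⊕1⊕0⊕0⊕0⊕0⊕0⊕1⊕1⊕1⊕0⊕0⊕0⊕1 = 1
Parity bits p1,p2,p4,p8,p16 = 11101

11101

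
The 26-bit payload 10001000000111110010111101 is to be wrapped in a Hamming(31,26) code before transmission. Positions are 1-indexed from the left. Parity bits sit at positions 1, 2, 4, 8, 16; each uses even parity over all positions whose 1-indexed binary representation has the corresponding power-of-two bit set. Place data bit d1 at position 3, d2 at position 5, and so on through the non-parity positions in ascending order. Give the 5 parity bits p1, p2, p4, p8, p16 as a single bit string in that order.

Place data bits at non-power-of-two positions: b3=1, b5=0, b6=0, b7=0, b9=1, b10=0, b11=0, b12=0, b13=0, b14=0, b15=0, b17=1, b18=1, b19=1, b20=1, b21=1, b22=0, b23=0, b24=1, b25=0, b26=1, b27=1, b28=1, b29=1, b30=0, b31=1.
p1 = XOR of data positions {3,5,7,9,11,13,15,17,19,21,23,25,27,29,31} = 1⊕0⊕0⊕1⊕0⊕0⊕0⊕1⊕1⊕1⊕0⊕0⊕1⊕1⊕1 = 0
p2 = XOR of data positions {3,6,7,10,11,14,15,18,19,22,23,26,27,30,31} = 1⊕0⊕0⊕0⊕0⊕0⊕0⊕1⊕1⊕0⊕0⊕1⊕1⊕0⊕1 = 0
p4 = XOR of data positions {5,6,7,12,13,14,15,20,21,22,23,28,29,30,31} = 0⊕0⊕0⊕0⊕0⊕0⊕0⊕1⊕1⊕0⊕0⊕1⊕1⊕0⊕1 = 1
p8 = XOR of data positions {9,10,11,12,13,14,15,24,25,26,27,28,29,30,31} = 1⊕0⊕0⊕0⊕0⊕0⊕0⊕1⊕0⊕1⊕1⊕1⊕1⊕0⊕1 = 1
p16 = XOR of data positions {17,18,19,20,21,22,23,24,25,26,27,28,29,30,31} = 1⊕1⊕1⊕1⊕1⊕0⊕0⊕1⊕0⊕1⊕1⊕1⊕1⊕0⊕1 = 1
Parity bits p1,p2,p4,p8,p16 = 00111

00111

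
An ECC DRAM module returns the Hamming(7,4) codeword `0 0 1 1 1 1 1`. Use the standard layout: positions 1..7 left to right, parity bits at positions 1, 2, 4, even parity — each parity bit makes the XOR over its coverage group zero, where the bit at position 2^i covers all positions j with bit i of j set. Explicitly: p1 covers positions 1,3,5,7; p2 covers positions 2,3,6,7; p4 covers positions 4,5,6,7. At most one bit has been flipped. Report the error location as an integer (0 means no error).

s1: b1⊕b3⊕b5⊕b7 = 0⊕1⊕1⊕1 = 1
s2: b2⊕b3⊕b6⊕b7 = 0⊕1⊕1⊕1 = 1
s4: b4⊕b5⊕b6⊕b7 = 1⊕1⊕1⊕1 = 0
Syndrome (s4...s1) = 011 → position 3.

3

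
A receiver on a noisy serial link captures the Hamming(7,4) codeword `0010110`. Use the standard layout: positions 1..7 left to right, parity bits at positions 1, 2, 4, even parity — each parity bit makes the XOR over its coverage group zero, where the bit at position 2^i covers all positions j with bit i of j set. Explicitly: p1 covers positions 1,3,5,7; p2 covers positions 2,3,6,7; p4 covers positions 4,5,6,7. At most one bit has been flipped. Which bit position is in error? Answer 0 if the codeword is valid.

0

s1: b1⊕b3⊕b5⊕b7 = 0⊕1⊕1⊕0 = 0
s2: b2⊕b3⊕b6⊕b7 = 0⊕1⊕1⊕0 = 0
s4: b4⊕b5⊕b6⊕b7 = 0⊕1⊕1⊕0 = 0
Syndrome (s4...s1) = 000 → position 0 (no error).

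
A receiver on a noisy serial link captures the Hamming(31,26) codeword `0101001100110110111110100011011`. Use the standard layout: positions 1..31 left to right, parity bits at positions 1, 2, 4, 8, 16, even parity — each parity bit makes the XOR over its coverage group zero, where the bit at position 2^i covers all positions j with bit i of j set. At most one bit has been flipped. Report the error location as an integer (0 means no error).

s1: b1⊕b3⊕b5⊕b7⊕b9⊕b11⊕b13⊕b15⊕b17⊕b19⊕b21⊕b23⊕b25⊕b27⊕b29⊕b31 = 0⊕0⊕0⊕1⊕0⊕1⊕0⊕1⊕1⊕1⊕1⊕1⊕0⊕1⊕0⊕1 = 1
s2: b2⊕b3⊕b6⊕b7⊕b10⊕b11⊕b14⊕b15⊕b18⊕b19⊕b22⊕b23⊕b26⊕b27⊕b30⊕b31 = 1⊕0⊕0⊕1⊕0⊕1⊕1⊕1⊕1⊕1⊕0⊕1⊕0⊕1⊕1⊕1 = 1
s4: b4⊕b5⊕b6⊕b7⊕b12⊕b13⊕b14⊕b15⊕b20⊕b21⊕b22⊕b23⊕b28⊕b29⊕b30⊕b31 = 1⊕0⊕0⊕1⊕1⊕0⊕1⊕1⊕1⊕1⊕0⊕1⊕1⊕0⊕1⊕1 = 1
s8: b8⊕b9⊕b10⊕b11⊕b12⊕b13⊕b14⊕b15⊕b24⊕b25⊕b26⊕b27⊕b28⊕b29⊕b30⊕b31 = 1⊕0⊕0⊕1⊕1⊕0⊕1⊕1⊕0⊕0⊕0⊕1⊕1⊕0⊕1⊕1 = 1
s16: b16⊕b17⊕b18⊕b19⊕b20⊕b21⊕b22⊕b23⊕b24⊕b25⊕b26⊕b27⊕b28⊕b29⊕b30⊕b31 = 0⊕1⊕1⊕1⊕1⊕1⊕0⊕1⊕0⊕0⊕0⊕1⊕1⊕0⊕1⊕1 = 0
Syndrome (s16...s1) = 01111 → position 15.

15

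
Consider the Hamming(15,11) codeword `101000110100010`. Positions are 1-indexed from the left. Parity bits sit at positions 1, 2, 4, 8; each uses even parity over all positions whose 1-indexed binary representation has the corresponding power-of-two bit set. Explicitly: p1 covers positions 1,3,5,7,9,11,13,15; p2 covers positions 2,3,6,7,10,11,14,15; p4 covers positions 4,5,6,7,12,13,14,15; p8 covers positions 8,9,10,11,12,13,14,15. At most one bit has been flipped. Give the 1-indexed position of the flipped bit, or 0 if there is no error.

9

s1: b1⊕b3⊕b5⊕b7⊕b9⊕b11⊕b13⊕b15 = 1⊕1⊕0⊕1⊕0⊕0⊕0⊕0 = 1
s2: b2⊕b3⊕b6⊕b7⊕b10⊕b11⊕b14⊕b15 = 0⊕1⊕0⊕1⊕1⊕0⊕1⊕0 = 0
s4: b4⊕b5⊕b6⊕b7⊕b12⊕b13⊕b14⊕b15 = 0⊕0⊕0⊕1⊕0⊕0⊕1⊕0 = 0
s8: b8⊕b9⊕b10⊕b11⊕b12⊕b13⊕b14⊕b15 = 1⊕0⊕1⊕0⊕0⊕0⊕1⊕0 = 1
Syndrome (s8...s1) = 1001 → position 9.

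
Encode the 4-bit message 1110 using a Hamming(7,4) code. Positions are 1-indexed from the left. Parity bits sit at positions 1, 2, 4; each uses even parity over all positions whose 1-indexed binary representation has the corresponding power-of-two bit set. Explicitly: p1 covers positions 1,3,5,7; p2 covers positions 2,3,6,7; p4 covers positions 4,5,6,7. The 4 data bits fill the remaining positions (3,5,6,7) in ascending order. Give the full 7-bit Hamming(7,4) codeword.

0010110

Place data bits at non-power-of-two positions: b3=1, b5=1, b6=1, b7=0.
p1 = XOR of data positions {3,5,7} = 1⊕1⊕0 = 0
p2 = XOR of data positions {3,6,7} = 1⊕1⊕0 = 0
p4 = XOR of data positions {5,6,7} = 1⊕1⊕0 = 0
Codeword b1..b7 = 0010110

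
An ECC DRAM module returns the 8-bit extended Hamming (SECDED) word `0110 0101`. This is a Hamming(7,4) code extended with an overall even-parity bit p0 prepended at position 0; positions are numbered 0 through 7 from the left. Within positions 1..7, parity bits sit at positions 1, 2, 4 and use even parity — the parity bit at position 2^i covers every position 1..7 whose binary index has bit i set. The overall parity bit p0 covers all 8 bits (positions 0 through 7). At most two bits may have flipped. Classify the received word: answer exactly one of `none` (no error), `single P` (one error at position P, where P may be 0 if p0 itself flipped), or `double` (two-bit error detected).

double

s1: b1⊕b3⊕b5⊕b7 = 1⊕0⊕1⊕1 = 1
s2: b2⊕b3⊕b6⊕b7 = 1⊕0⊕0⊕1 = 0
s4: b4⊕b5⊕b6⊕b7 = 0⊕1⊕0⊕1 = 0
Syndrome (s4...s1) = 001 → position 1.
Overall parity (XOR of all 8 bits, including p0): 0⊕1⊕1⊕0⊕0⊕1⊕0⊕1 = 0
Overall=0, syndrome position=1 → double-bit error detected (uncorrectable).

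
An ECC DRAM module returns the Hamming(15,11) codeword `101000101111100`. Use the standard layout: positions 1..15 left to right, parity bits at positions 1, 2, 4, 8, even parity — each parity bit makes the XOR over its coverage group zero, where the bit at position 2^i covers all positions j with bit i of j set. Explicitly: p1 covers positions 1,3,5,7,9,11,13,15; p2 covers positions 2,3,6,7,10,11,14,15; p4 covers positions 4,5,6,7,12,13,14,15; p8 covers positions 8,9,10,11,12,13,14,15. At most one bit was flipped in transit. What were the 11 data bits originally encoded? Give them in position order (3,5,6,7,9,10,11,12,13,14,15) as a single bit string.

s1: b1⊕b3⊕b5⊕b7⊕b9⊕b11⊕b13⊕b15 = 1⊕1⊕0⊕1⊕1⊕1⊕1⊕0 = 0
s2: b2⊕b3⊕b6⊕b7⊕b10⊕b11⊕b14⊕b15 = 0⊕1⊕0⊕1⊕1⊕1⊕0⊕0 = 0
s4: b4⊕b5⊕b6⊕b7⊕b12⊕b13⊕b14⊕b15 = 0⊕0⊕0⊕1⊕1⊕1⊕0⊕0 = 1
s8: b8⊕b9⊕b10⊕b11⊕b12⊕b13⊕b14⊕b15 = 0⊕1⊕1⊕1⊕1⊕1⊕0⊕0 = 1
Syndrome (s8...s1) = 1100 → position 12.
Flip bit 12: corrected codeword = 101000101110100
Data bits at positions 3,5,6,7,9,10,11,12,13,14,15: 10011110100

10011110100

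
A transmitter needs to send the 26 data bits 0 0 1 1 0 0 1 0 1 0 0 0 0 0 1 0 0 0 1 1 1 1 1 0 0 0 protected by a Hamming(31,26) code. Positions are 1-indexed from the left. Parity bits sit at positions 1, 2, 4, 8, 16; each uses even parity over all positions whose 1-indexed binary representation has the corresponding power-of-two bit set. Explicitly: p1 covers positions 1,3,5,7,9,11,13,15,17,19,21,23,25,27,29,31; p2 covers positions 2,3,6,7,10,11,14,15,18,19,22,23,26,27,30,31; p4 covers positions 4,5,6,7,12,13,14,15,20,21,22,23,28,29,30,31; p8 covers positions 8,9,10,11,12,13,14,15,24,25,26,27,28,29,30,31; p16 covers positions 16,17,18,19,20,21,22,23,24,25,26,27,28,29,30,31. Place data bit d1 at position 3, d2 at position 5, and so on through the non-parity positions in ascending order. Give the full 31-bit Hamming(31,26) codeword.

1101011100101000000100011111000

Place data bits at non-power-of-two positions: b3=0, b5=0, b6=1, b7=1, b9=0, b10=0, b11=1, b12=0, b13=1, b14=0, b15=0, b17=0, b18=0, b19=0, b20=1, b21=0, b22=0, b23=0, b24=1, b25=1, b26=1, b27=1, b28=1, b29=0, b30=0, b31=0.
p1 = XOR of data positions {3,5,7,9,11,13,15,17,19,21,23,25,27,29,31} = 0⊕0⊕1⊕0⊕1⊕1⊕0⊕0⊕0⊕0⊕0⊕1⊕1⊕0⊕0 = 1
p2 = XOR of data positions {3,6,7,10,11,14,15,18,19,22,23,26,27,30,31} = 0⊕1⊕1⊕0⊕1⊕0⊕0⊕0⊕0⊕0⊕0⊕1⊕1⊕0⊕0 = 1
p4 = XOR of data positions {5,6,7,12,13,14,15,20,21,22,23,28,29,30,31} = 0⊕1⊕1⊕0⊕1⊕0⊕0⊕1⊕0⊕0⊕0⊕1⊕0⊕0⊕0 = 1
p8 = XOR of data positions {9,10,11,12,13,14,15,24,25,26,27,28,29,30,31} = 0⊕0⊕1⊕0⊕1⊕0⊕0⊕1⊕1⊕1⊕1⊕1⊕0⊕0⊕0 = 1
p16 = XOR of data positions {17,18,19,20,21,22,23,24,25,26,27,28,29,30,31} = 0⊕0⊕0⊕1⊕0⊕0⊕0⊕1⊕1⊕1⊕1⊕1⊕0⊕0⊕0 = 0
Codeword b1..b31 = 1101011100101000000100011111000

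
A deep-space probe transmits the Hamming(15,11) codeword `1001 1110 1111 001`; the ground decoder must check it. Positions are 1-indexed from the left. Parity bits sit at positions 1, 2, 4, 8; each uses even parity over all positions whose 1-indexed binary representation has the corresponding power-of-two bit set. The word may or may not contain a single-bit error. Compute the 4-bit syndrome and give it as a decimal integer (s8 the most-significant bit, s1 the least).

10

s1: b1⊕b3⊕b5⊕b7⊕b9⊕b11⊕b13⊕b15 = 1⊕0⊕1⊕1⊕1⊕1⊕0⊕1 = 0
s2: b2⊕b3⊕b6⊕b7⊕b10⊕b11⊕b14⊕b15 = 0⊕0⊕1⊕1⊕1⊕1⊕0⊕1 = 1
s4: b4⊕b5⊕b6⊕b7⊕b12⊕b13⊕b14⊕b15 = 1⊕1⊕1⊕1⊕1⊕0⊕0⊕1 = 0
s8: b8⊕b9⊕b10⊕b11⊕b12⊕b13⊕b14⊕b15 = 0⊕1⊕1⊕1⊕1⊕0⊕0⊕1 = 1
Syndrome (s8...s1) = 1010 → position 10.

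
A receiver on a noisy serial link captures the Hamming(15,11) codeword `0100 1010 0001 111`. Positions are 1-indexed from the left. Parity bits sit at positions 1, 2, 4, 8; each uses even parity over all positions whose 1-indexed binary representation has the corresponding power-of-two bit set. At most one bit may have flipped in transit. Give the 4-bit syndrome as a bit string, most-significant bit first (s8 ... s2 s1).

0000

s1: b1⊕b3⊕b5⊕b7⊕b9⊕b11⊕b13⊕b15 = 0⊕0⊕1⊕1⊕0⊕0⊕1⊕1 = 0
s2: b2⊕b3⊕b6⊕b7⊕b10⊕b11⊕b14⊕b15 = 1⊕0⊕0⊕1⊕0⊕0⊕1⊕1 = 0
s4: b4⊕b5⊕b6⊕b7⊕b12⊕b13⊕b14⊕b15 = 0⊕1⊕0⊕1⊕1⊕1⊕1⊕1 = 0
s8: b8⊕b9⊕b10⊕b11⊕b12⊕b13⊕b14⊕b15 = 0⊕0⊕0⊕0⊕1⊕1⊕1⊕1 = 0
Syndrome (s8...s1) = 0000 → position 0 (no error).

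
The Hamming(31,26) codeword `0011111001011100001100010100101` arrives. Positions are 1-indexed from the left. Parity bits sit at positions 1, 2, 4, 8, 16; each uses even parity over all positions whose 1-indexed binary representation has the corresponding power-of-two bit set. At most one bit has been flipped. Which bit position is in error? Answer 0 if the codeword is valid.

s1: b1⊕b3⊕b5⊕b7⊕b9⊕b11⊕b13⊕b15⊕b17⊕b19⊕b21⊕b23⊕b25⊕b27⊕b29⊕b31 = 0⊕1⊕1⊕1⊕0⊕0⊕1⊕0⊕0⊕1⊕0⊕0⊕0⊕0⊕1⊕1 = 1
s2: b2⊕b3⊕b6⊕b7⊕b10⊕b11⊕b14⊕b15⊕b18⊕b19⊕b22⊕b23⊕b26⊕b27⊕b30⊕b31 = 0⊕1⊕1⊕1⊕1⊕0⊕1⊕0⊕0⊕1⊕0⊕0⊕1⊕0⊕0⊕1 = 0
s4: b4⊕b5⊕b6⊕b7⊕b12⊕b13⊕b14⊕b15⊕b20⊕b21⊕b22⊕b23⊕b28⊕b29⊕b30⊕b31 = 1⊕1⊕1⊕1⊕1⊕1⊕1⊕0⊕1⊕0⊕0⊕0⊕0⊕1⊕0⊕1 = 0
s8: b8⊕b9⊕b10⊕b11⊕b12⊕b13⊕b14⊕b15⊕b24⊕b25⊕b26⊕b27⊕b28⊕b29⊕b30⊕b31 = 0⊕0⊕1⊕0⊕1⊕1⊕1⊕0⊕1⊕0⊕1⊕0⊕0⊕1⊕0⊕1 = 0
s16: b16⊕b17⊕b18⊕b19⊕b20⊕b21⊕b22⊕b23⊕b24⊕b25⊕b26⊕b27⊕b28⊕b29⊕b30⊕b31 = 0⊕0⊕0⊕1⊕1⊕0⊕0⊕0⊕1⊕0⊕1⊕0⊕0⊕1⊕0⊕1 = 0
Syndrome (s16...s1) = 00001 → position 1.

1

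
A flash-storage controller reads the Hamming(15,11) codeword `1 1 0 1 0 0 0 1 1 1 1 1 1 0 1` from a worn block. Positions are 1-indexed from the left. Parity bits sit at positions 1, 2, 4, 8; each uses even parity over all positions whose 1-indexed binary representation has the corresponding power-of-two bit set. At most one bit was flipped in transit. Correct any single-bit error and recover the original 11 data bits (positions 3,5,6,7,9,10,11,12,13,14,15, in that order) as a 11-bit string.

00000111101

s1: b1⊕b3⊕b5⊕b7⊕b9⊕b11⊕b13⊕b15 = 1⊕0⊕0⊕0⊕1⊕1⊕1⊕1 = 1
s2: b2⊕b3⊕b6⊕b7⊕b10⊕b11⊕b14⊕b15 = 1⊕0⊕0⊕0⊕1⊕1⊕0⊕1 = 0
s4: b4⊕b5⊕b6⊕b7⊕b12⊕b13⊕b14⊕b15 = 1⊕0⊕0⊕0⊕1⊕1⊕0⊕1 = 0
s8: b8⊕b9⊕b10⊕b11⊕b12⊕b13⊕b14⊕b15 = 1⊕1⊕1⊕1⊕1⊕1⊕0⊕1 = 1
Syndrome (s8...s1) = 1001 → position 9.
Flip bit 9: corrected codeword = 110100010111101
Data bits at positions 3,5,6,7,9,10,11,12,13,14,15: 00000111101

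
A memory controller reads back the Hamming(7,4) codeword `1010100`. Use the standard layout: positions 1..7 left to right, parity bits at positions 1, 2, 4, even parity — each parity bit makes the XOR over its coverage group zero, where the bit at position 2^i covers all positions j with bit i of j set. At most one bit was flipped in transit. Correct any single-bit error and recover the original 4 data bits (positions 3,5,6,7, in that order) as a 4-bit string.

1101

s1: b1⊕b3⊕b5⊕b7 = 1⊕1⊕1⊕0 = 1
s2: b2⊕b3⊕b6⊕b7 = 0⊕1⊕0⊕0 = 1
s4: b4⊕b5⊕b6⊕b7 = 0⊕1⊕0⊕0 = 1
Syndrome (s4...s1) = 111 → position 7.
Flip bit 7: corrected codeword = 1010101
Data bits at positions 3,5,6,7: 1101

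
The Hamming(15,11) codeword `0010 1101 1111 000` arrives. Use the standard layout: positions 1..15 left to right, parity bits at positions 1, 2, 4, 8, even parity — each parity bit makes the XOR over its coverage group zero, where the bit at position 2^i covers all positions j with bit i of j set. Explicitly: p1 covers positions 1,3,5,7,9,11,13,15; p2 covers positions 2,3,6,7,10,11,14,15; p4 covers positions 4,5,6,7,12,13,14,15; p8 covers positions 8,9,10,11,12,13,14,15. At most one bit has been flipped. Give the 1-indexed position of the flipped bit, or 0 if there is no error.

s1: b1⊕b3⊕b5⊕b7⊕b9⊕b11⊕b13⊕b15 = 0⊕1⊕1⊕0⊕1⊕1⊕0⊕0 = 0
s2: b2⊕b3⊕b6⊕b7⊕b10⊕b11⊕b14⊕b15 = 0⊕1⊕1⊕0⊕1⊕1⊕0⊕0 = 0
s4: b4⊕b5⊕b6⊕b7⊕b12⊕b13⊕b14⊕b15 = 0⊕1⊕1⊕0⊕1⊕0⊕0⊕0 = 1
s8: b8⊕b9⊕b10⊕b11⊕b12⊕b13⊕b14⊕b15 = 1⊕1⊕1⊕1⊕1⊕0⊕0⊕0 = 1
Syndrome (s8...s1) = 1100 → position 12.

12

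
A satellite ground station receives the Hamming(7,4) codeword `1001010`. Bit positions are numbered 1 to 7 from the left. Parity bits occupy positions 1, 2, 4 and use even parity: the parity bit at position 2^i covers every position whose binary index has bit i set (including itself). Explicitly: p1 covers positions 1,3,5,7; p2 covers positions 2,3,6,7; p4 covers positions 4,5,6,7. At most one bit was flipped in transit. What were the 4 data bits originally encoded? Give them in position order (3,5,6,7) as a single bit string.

1010

s1: b1⊕b3⊕b5⊕b7 = 1⊕0⊕0⊕0 = 1
s2: b2⊕b3⊕b6⊕b7 = 0⊕0⊕1⊕0 = 1
s4: b4⊕b5⊕b6⊕b7 = 1⊕0⊕1⊕0 = 0
Syndrome (s4...s1) = 011 → position 3.
Flip bit 3: corrected codeword = 1011010
Data bits at positions 3,5,6,7: 1010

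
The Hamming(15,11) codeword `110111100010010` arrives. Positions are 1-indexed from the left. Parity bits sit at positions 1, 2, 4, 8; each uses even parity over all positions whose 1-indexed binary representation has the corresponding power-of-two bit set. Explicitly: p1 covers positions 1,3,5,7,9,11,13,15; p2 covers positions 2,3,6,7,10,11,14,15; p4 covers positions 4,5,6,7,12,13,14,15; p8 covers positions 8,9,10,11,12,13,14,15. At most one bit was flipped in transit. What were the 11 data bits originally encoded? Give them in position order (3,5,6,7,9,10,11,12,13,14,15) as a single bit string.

s1: b1⊕b3⊕b5⊕b7⊕b9⊕b11⊕b13⊕b15 = 1⊕0⊕1⊕1⊕0⊕1⊕0⊕0 = 0
s2: b2⊕b3⊕b6⊕b7⊕b10⊕b11⊕b14⊕b15 = 1⊕0⊕1⊕1⊕0⊕1⊕1⊕0 = 1
s4: b4⊕b5⊕b6⊕b7⊕b12⊕b13⊕b14⊕b15 = 1⊕1⊕1⊕1⊕0⊕0⊕1⊕0 = 1
s8: b8⊕b9⊕b10⊕b11⊕b12⊕b13⊕b14⊕b15 = 0⊕0⊕0⊕1⊕0⊕0⊕1⊕0 = 0
Syndrome (s8...s1) = 0110 → position 6.
Flip bit 6: corrected codeword = 110110100010010
Data bits at positions 3,5,6,7,9,10,11,12,13,14,15: 01010010010

01010010010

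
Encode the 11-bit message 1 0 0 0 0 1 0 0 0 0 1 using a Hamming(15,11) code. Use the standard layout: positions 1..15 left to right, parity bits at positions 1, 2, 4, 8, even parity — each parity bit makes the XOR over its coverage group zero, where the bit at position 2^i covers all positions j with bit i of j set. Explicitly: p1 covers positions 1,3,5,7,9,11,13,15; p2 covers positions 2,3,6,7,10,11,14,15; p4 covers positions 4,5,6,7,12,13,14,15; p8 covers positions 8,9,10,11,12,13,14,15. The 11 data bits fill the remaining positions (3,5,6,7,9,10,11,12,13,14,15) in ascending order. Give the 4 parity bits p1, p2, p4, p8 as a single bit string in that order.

0110

Place data bits at non-power-of-two positions: b3=1, b5=0, b6=0, b7=0, b9=0, b10=1, b11=0, b12=0, b13=0, b14=0, b15=1.
p1 = XOR of data positions {3,5,7,9,11,13,15} = 1⊕0⊕0⊕0⊕0⊕0⊕1 = 0
p2 = XOR of data positions {3,6,7,10,11,14,15} = 1⊕0⊕0⊕1⊕0⊕0⊕1 = 1
p4 = XOR of data positions {5,6,7,12,13,14,15} = 0⊕0⊕0⊕0⊕0⊕0⊕1 = 1
p8 = XOR of data positions {9,10,11,12,13,14,15} = 0⊕1⊕0⊕0⊕0⊕0⊕1 = 0
Parity bits p1,p2,p4,p8 = 0110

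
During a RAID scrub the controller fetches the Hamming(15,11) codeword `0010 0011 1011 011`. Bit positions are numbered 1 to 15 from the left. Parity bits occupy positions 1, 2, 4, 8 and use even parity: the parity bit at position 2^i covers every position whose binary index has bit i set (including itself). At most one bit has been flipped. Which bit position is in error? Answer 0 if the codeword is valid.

3

s1: b1⊕b3⊕b5⊕b7⊕b9⊕b11⊕b13⊕b15 = 0⊕1⊕0⊕1⊕1⊕1⊕0⊕1 = 1
s2: b2⊕b3⊕b6⊕b7⊕b10⊕b11⊕b14⊕b15 = 0⊕1⊕0⊕1⊕0⊕1⊕1⊕1 = 1
s4: b4⊕b5⊕b6⊕b7⊕b12⊕b13⊕b14⊕b15 = 0⊕0⊕0⊕1⊕1⊕0⊕1⊕1 = 0
s8: b8⊕b9⊕b10⊕b11⊕b12⊕b13⊕b14⊕b15 = 1⊕1⊕0⊕1⊕1⊕0⊕1⊕1 = 0
Syndrome (s8...s1) = 0011 → position 3.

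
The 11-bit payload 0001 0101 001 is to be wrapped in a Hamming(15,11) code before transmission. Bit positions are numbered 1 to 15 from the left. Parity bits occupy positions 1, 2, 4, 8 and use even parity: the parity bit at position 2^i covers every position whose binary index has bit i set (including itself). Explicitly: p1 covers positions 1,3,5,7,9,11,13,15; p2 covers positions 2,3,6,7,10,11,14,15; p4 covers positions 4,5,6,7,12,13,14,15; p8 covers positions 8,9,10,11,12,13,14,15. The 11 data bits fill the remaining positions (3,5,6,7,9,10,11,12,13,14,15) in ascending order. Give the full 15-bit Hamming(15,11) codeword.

010100110101001

Place data bits at non-power-of-two positions: b3=0, b5=0, b6=0, b7=1, b9=0, b10=1, b11=0, b12=1, b13=0, b14=0, b15=1.
p1 = XOR of data positions {3,5,7,9,11,13,15} = 0⊕0⊕1⊕0⊕0⊕0⊕1 = 0
p2 = XOR of data positions {3,6,7,10,11,14,15} = 0⊕0⊕1⊕1⊕0⊕0⊕1 = 1
p4 = XOR of data positions {5,6,7,12,13,14,15} = 0⊕0⊕1⊕1⊕0⊕0⊕1 = 1
p8 = XOR of data positions {9,10,11,12,13,14,15} = 0⊕1⊕0⊕1⊕0⊕0⊕1 = 1
Codeword b1..b15 = 010100110101001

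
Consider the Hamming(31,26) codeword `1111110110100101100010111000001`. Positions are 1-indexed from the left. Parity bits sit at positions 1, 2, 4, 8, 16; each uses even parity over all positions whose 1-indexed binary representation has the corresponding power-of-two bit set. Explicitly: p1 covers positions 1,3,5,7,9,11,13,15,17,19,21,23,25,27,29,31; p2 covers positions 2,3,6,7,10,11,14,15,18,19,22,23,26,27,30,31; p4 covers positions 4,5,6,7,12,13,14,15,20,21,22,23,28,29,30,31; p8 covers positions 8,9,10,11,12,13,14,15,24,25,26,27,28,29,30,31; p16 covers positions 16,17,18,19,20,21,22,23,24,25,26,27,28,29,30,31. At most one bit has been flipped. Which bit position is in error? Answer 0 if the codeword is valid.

30

s1: b1⊕b3⊕b5⊕b7⊕b9⊕b11⊕b13⊕b15⊕b17⊕b19⊕b21⊕b23⊕b25⊕b27⊕b29⊕b31 = 1⊕1⊕1⊕0⊕1⊕1⊕0⊕0⊕1⊕0⊕1⊕1⊕1⊕0⊕0⊕1 = 0
s2: b2⊕b3⊕b6⊕b7⊕b10⊕b11⊕b14⊕b15⊕b18⊕b19⊕b22⊕b23⊕b26⊕b27⊕b30⊕b31 = 1⊕1⊕1⊕0⊕0⊕1⊕1⊕0⊕0⊕0⊕0⊕1⊕0⊕0⊕0⊕1 = 1
s4: b4⊕b5⊕b6⊕b7⊕b12⊕b13⊕b14⊕b15⊕b20⊕b21⊕b22⊕b23⊕b28⊕b29⊕b30⊕b31 = 1⊕1⊕1⊕0⊕0⊕0⊕1⊕0⊕0⊕1⊕0⊕1⊕0⊕0⊕0⊕1 = 1
s8: b8⊕b9⊕b10⊕b11⊕b12⊕b13⊕b14⊕b15⊕b24⊕b25⊕b26⊕b27⊕b28⊕b29⊕b30⊕b31 = 1⊕1⊕0⊕1⊕0⊕0⊕1⊕0⊕1⊕1⊕0⊕0⊕0⊕0⊕0⊕1 = 1
s16: b16⊕b17⊕b18⊕b19⊕b20⊕b21⊕b22⊕b23⊕b24⊕b25⊕b26⊕b27⊕b28⊕b29⊕b30⊕b31 = 1⊕1⊕0⊕0⊕0⊕1⊕0⊕1⊕1⊕1⊕0⊕0⊕0⊕0⊕0⊕1 = 1
Syndrome (s16...s1) = 11110 → position 30.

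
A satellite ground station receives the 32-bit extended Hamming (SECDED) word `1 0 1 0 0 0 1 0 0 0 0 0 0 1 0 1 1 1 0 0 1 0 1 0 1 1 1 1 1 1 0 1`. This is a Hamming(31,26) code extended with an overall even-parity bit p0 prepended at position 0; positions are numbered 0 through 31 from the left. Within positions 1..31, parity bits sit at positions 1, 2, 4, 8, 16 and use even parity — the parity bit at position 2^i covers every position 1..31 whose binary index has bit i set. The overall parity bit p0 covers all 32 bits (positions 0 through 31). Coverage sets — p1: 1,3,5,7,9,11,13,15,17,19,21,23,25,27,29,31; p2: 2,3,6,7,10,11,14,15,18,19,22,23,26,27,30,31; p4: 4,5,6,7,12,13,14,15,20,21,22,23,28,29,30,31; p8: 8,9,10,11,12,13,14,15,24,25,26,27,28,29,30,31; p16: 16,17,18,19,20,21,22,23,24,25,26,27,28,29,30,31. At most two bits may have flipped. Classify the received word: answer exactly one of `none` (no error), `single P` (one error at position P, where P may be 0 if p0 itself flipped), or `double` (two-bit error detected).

double

s1: b1⊕b3⊕b5⊕b7⊕b9⊕b11⊕b13⊕b15⊕b17⊕b19⊕b21⊕b23⊕b25⊕b27⊕b29⊕b31 = 0⊕0⊕0⊕0⊕0⊕0⊕1⊕1⊕1⊕0⊕0⊕0⊕1⊕1⊕1⊕1 = 1
s2: b2⊕b3⊕b6⊕b7⊕b10⊕b11⊕b14⊕b15⊕b18⊕b19⊕b22⊕b23⊕b26⊕b27⊕b30⊕b31 = 1⊕0⊕1⊕0⊕0⊕0⊕0⊕1⊕0⊕0⊕1⊕0⊕1⊕1⊕0⊕1 = 1
s4: b4⊕b5⊕b6⊕b7⊕b12⊕b13⊕b14⊕b15⊕b20⊕b21⊕b22⊕b23⊕b28⊕b29⊕b30⊕b31 = 0⊕0⊕1⊕0⊕0⊕1⊕0⊕1⊕1⊕0⊕1⊕0⊕1⊕1⊕0⊕1 = 0
s8: b8⊕b9⊕b10⊕b11⊕b12⊕b13⊕b14⊕b15⊕b24⊕b25⊕b26⊕b27⊕b28⊕b29⊕b30⊕b31 = 0⊕0⊕0⊕0⊕0⊕1⊕0⊕1⊕1⊕1⊕1⊕1⊕1⊕1⊕0⊕1 = 1
s16: b16⊕b17⊕b18⊕b19⊕b20⊕b21⊕b22⊕b23⊕b24⊕b25⊕b26⊕b27⊕b28⊕b29⊕b30⊕b31 = 1⊕1⊕0⊕0⊕1⊕0⊕1⊕0⊕1⊕1⊕1⊕1⊕1⊕1⊕0⊕1 = 1
Syndrome (s16...s1) = 11011 → position 27.
Overall parity (XOR of all 32 bits, including p0): 1⊕0⊕1⊕0⊕0⊕0⊕1⊕0⊕0⊕0⊕0⊕0⊕0⊕1⊕0⊕1⊕1⊕1⊕0⊕0⊕1⊕0⊕1⊕0⊕1⊕1⊕1⊕1⊕1⊕1⊕0⊕1 = 0
Overall=0, syndrome position=27 → double-bit error detected (uncorrectable).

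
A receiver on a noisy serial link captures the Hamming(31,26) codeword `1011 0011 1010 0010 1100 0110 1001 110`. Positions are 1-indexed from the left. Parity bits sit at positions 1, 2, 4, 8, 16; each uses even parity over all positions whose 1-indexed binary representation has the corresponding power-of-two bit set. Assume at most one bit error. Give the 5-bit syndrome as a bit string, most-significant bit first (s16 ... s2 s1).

s1: b1⊕b3⊕b5⊕b7⊕b9⊕b11⊕b13⊕b15⊕b17⊕b19⊕b21⊕b23⊕b25⊕b27⊕b29⊕b31 = 1⊕1⊕0⊕1⊕1⊕1⊕0⊕1⊕1⊕0⊕0⊕1⊕1⊕0⊕1⊕0 = 0
s2: b2⊕b3⊕b6⊕b7⊕b10⊕b11⊕b14⊕b15⊕b18⊕b19⊕b22⊕b23⊕b26⊕b27⊕b30⊕b31 = 0⊕1⊕0⊕1⊕0⊕1⊕0⊕1⊕1⊕0⊕1⊕1⊕0⊕0⊕1⊕0 = 0
s4: b4⊕b5⊕b6⊕b7⊕b12⊕b13⊕b14⊕b15⊕b20⊕b21⊕b22⊕b23⊕b28⊕b29⊕b30⊕b31 = 1⊕0⊕0⊕1⊕0⊕0⊕0⊕1⊕0⊕0⊕1⊕1⊕1⊕1⊕1⊕0 = 0
s8: b8⊕b9⊕b10⊕b11⊕b12⊕b13⊕b14⊕b15⊕b24⊕b25⊕b26⊕b27⊕b28⊕b29⊕b30⊕b31 = 1⊕1⊕0⊕1⊕0⊕0⊕0⊕1⊕0⊕1⊕0⊕0⊕1⊕1⊕1⊕0 = 0
s16: b16⊕b17⊕b18⊕b19⊕b20⊕b21⊕b22⊕b23⊕b24⊕b25⊕b26⊕b27⊕b28⊕b29⊕b30⊕b31 = 0⊕1⊕1⊕0⊕0⊕0⊕1⊕1⊕0⊕1⊕0⊕0⊕1⊕1⊕1⊕0 = 0
Syndrome (s16...s1) = 00000 → position 0 (no error).

00000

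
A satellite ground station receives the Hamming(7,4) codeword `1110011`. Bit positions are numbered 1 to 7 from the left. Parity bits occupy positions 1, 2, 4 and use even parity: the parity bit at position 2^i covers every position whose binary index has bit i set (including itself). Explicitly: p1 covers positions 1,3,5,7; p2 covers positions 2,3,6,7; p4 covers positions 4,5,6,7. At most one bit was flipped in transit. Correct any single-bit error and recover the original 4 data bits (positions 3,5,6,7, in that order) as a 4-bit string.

1011

s1: b1⊕b3⊕b5⊕b7 = 1⊕1⊕0⊕1 = 1
s2: b2⊕b3⊕b6⊕b7 = 1⊕1⊕1⊕1 = 0
s4: b4⊕b5⊕b6⊕b7 = 0⊕0⊕1⊕1 = 0
Syndrome (s4...s1) = 001 → position 1.
Flip bit 1: corrected codeword = 0110011
Data bits at positions 3,5,6,7: 1011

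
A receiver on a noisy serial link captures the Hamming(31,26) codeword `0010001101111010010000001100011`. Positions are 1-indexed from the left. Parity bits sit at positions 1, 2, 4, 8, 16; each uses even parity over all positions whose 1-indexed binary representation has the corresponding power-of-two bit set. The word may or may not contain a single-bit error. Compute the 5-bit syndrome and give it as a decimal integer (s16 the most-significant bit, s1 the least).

s1: b1⊕b3⊕b5⊕b7⊕b9⊕b11⊕b13⊕b15⊕b17⊕b19⊕b21⊕b23⊕b25⊕b27⊕b29⊕b31 = 0⊕1⊕0⊕1⊕0⊕1⊕1⊕1⊕0⊕0⊕0⊕0⊕1⊕0⊕0⊕1 = 1
s2: b2⊕b3⊕b6⊕b7⊕b10⊕b11⊕b14⊕b15⊕b18⊕b19⊕b22⊕b23⊕b26⊕b27⊕b30⊕b31 = 0⊕1⊕0⊕1⊕1⊕1⊕0⊕1⊕1⊕0⊕0⊕0⊕1⊕0⊕1⊕1 = 1
s4: b4⊕b5⊕b6⊕b7⊕b12⊕b13⊕b14⊕b15⊕b20⊕b21⊕b22⊕b23⊕b28⊕b29⊕b30⊕b31 = 0⊕0⊕0⊕1⊕1⊕1⊕0⊕1⊕0⊕0⊕0⊕0⊕0⊕0⊕1⊕1 = 0
s8: b8⊕b9⊕b10⊕b11⊕b12⊕b13⊕b14⊕b15⊕b24⊕b25⊕b26⊕b27⊕b28⊕b29⊕b30⊕b31 = 1⊕0⊕1⊕1⊕1⊕1⊕0⊕1⊕0⊕1⊕1⊕0⊕0⊕0⊕1⊕1 = 0
s16: b16⊕b17⊕b18⊕b19⊕b20⊕b21⊕b22⊕b23⊕b24⊕b25⊕b26⊕b27⊕b28⊕b29⊕b30⊕b31 = 0⊕0⊕1⊕0⊕0⊕0⊕0⊕0⊕0⊕1⊕1⊕0⊕0⊕0⊕1⊕1 = 1
Syndrome (s16...s1) = 10011 → position 19.

19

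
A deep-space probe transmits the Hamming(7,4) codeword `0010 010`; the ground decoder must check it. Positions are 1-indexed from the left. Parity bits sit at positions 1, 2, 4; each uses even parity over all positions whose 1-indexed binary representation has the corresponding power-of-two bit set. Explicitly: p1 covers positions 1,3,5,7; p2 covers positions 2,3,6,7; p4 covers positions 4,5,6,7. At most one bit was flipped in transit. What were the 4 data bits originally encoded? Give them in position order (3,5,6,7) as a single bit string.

1110

s1: b1⊕b3⊕b5⊕b7 = 0⊕1⊕0⊕0 = 1
s2: b2⊕b3⊕b6⊕b7 = 0⊕1⊕1⊕0 = 0
s4: b4⊕b5⊕b6⊕b7 = 0⊕0⊕1⊕0 = 1
Syndrome (s4...s1) = 101 → position 5.
Flip bit 5: corrected codeword = 0010110
Data bits at positions 3,5,6,7: 1110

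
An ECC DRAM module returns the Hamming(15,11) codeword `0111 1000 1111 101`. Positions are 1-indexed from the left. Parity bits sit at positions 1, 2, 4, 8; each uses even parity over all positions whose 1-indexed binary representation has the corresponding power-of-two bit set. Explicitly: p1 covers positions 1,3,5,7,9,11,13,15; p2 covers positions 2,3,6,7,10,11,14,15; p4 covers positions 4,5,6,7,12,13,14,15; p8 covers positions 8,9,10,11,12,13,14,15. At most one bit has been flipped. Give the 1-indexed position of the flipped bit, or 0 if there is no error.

6

s1: b1⊕b3⊕b5⊕b7⊕b9⊕b11⊕b13⊕b15 = 0⊕1⊕1⊕0⊕1⊕1⊕1⊕1 = 0
s2: b2⊕b3⊕b6⊕b7⊕b10⊕b11⊕b14⊕b15 = 1⊕1⊕0⊕0⊕1⊕1⊕0⊕1 = 1
s4: b4⊕b5⊕b6⊕b7⊕b12⊕b13⊕b14⊕b15 = 1⊕1⊕0⊕0⊕1⊕1⊕0⊕1 = 1
s8: b8⊕b9⊕b10⊕b11⊕b12⊕b13⊕b14⊕b15 = 0⊕1⊕1⊕1⊕1⊕1⊕0⊕1 = 0
Syndrome (s8...s1) = 0110 → position 6.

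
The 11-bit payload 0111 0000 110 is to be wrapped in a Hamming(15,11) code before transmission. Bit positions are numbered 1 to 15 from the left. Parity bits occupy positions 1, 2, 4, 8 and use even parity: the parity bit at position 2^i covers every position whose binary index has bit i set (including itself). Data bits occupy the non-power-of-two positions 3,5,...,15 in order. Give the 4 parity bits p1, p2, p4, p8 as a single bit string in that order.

1110

Place data bits at non-power-of-two positions: b3=0, b5=1, b6=1, b7=1, b9=0, b10=0, b11=0, b12=0, b13=1, b14=1, b15=0.
p1 = XOR of data positions {3,5,7,9,11,13,15} = 0⊕1⊕1⊕0⊕0⊕1⊕0 = 1
p2 = XOR of data positions {3,6,7,10,11,14,15} = 0⊕1⊕1⊕0⊕0⊕1⊕0 = 1
p4 = XOR of data positions {5,6,7,12,13,14,15} = 1⊕1⊕1⊕0⊕1⊕1⊕0 = 1
p8 = XOR of data positions {9,10,11,12,13,14,15} = 0⊕0⊕0⊕0⊕1⊕1⊕0 = 0
Parity bits p1,p2,p4,p8 = 1110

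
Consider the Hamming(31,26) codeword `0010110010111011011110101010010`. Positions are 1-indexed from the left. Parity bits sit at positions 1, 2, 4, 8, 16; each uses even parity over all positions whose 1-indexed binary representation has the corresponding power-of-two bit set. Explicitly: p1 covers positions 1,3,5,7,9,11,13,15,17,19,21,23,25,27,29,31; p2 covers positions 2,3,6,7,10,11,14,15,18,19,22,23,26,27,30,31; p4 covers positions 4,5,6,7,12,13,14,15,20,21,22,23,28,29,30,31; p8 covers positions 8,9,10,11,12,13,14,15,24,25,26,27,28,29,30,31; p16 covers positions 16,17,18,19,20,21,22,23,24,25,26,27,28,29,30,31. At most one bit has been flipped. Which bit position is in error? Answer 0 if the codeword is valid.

s1: b1⊕b3⊕b5⊕b7⊕b9⊕b11⊕b13⊕b15⊕b17⊕b19⊕b21⊕b23⊕b25⊕b27⊕b29⊕b31 = 0⊕1⊕1⊕0⊕1⊕1⊕1⊕1⊕0⊕1⊕1⊕1⊕1⊕1⊕0⊕0 = 1
s2: b2⊕b3⊕b6⊕b7⊕b10⊕b11⊕b14⊕b15⊕b18⊕b19⊕b22⊕b23⊕b26⊕b27⊕b30⊕b31 = 0⊕1⊕1⊕0⊕0⊕1⊕0⊕1⊕1⊕1⊕0⊕1⊕0⊕1⊕1⊕0 = 1
s4: b4⊕b5⊕b6⊕b7⊕b12⊕b13⊕b14⊕b15⊕b20⊕b21⊕b22⊕b23⊕b28⊕b29⊕b30⊕b31 = 0⊕1⊕1⊕0⊕1⊕1⊕0⊕1⊕1⊕1⊕0⊕1⊕0⊕0⊕1⊕0 = 1
s8: b8⊕b9⊕b10⊕b11⊕b12⊕b13⊕b14⊕b15⊕b24⊕b25⊕b26⊕b27⊕b28⊕b29⊕b30⊕b31 = 0⊕1⊕0⊕1⊕1⊕1⊕0⊕1⊕0⊕1⊕0⊕1⊕0⊕0⊕1⊕0 = 0
s16: b16⊕b17⊕b18⊕b19⊕b20⊕b21⊕b22⊕b23⊕b24⊕b25⊕b26⊕b27⊕b28⊕b29⊕b30⊕b31 = 1⊕0⊕1⊕1⊕1⊕1⊕0⊕1⊕0⊕1⊕0⊕1⊕0⊕0⊕1⊕0 = 1
Syndrome (s16...s1) = 10111 → position 23.

23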